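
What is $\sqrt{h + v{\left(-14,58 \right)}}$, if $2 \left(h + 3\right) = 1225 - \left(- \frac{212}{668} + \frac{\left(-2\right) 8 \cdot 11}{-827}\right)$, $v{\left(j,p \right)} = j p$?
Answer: $\frac{i \sqrt{3861507337977}}{138109} \approx 14.228 i$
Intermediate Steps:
$h = \frac{84184655}{138109}$ ($h = -3 + \frac{1225 - \left(- \frac{212}{668} + \frac{\left(-2\right) 8 \cdot 11}{-827}\right)}{2} = -3 + \frac{1225 - \left(\left(-212\right) \frac{1}{668} + \left(-16\right) 11 \left(- \frac{1}{827}\right)\right)}{2} = -3 + \frac{1225 - \left(- \frac{53}{167} - - \frac{176}{827}\right)}{2} = -3 + \frac{1225 - \left(- \frac{53}{167} + \frac{176}{827}\right)}{2} = -3 + \frac{1225 - - \frac{14439}{138109}}{2} = -3 + \frac{1225 + \frac{14439}{138109}}{2} = -3 + \frac{1}{2} \cdot \frac{169197964}{138109} = -3 + \frac{84598982}{138109} = \frac{84184655}{138109} \approx 609.55$)
$\sqrt{h + v{\left(-14,58 \right)}} = \sqrt{\frac{84184655}{138109} - 812} = \sqrt{- \frac{27959853}{138109}} = \frac{i \sqrt{3861507337977}}{138109}$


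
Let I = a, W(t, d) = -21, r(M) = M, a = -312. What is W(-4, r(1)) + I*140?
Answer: -43701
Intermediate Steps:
I = -312
W(-4, r(1)) + I*140 = -21 - 312*140 = -21 - 43680 = -43701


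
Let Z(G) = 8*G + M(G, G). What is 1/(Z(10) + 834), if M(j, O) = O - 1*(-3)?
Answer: 1/927 ≈ 0.0010787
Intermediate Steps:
M(j, O) = 3 + O (M(j, O) = O + 3 = 3 + O)
Z(G) = 3 + 9*G (Z(G) = 8*G + (3 + G) = 3 + 9*G)
1/(Z(10) + 834) = 1/((3 + 9*10) + 834) = 1/((3 + 90) + 834) = 1/(93 + 834) = 1/927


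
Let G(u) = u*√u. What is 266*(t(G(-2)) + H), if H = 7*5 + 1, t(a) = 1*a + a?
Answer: 9576 - 1064*I*√2 ≈ 9576.0 - 1504.7*I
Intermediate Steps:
G(u) = u^(3/2)
t(a) = 2*a (t(a) = a + a = 2*a)
H = 36 (H = 35 + 1 = 36)
266*(t(G(-2)) + H) = 266*(2*(-2)^(3/2) + 36) = 266*(2*(-2*I*√2) + 36) = 266*(-4*I*√2 + 36) = 266*(36 - 4*I*√2) = 9576 - 1064*I*√2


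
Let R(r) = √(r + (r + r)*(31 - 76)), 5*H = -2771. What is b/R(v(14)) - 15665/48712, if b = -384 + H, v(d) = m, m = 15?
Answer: -15665/48712 + 4691*I*√1335/6675 ≈ -0.32158 + 25.678*I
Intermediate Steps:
H = -2771/5 (H = (⅕)*(-2771) = -2771/5 ≈ -554.20)
v(d) = 15
b = -4691/5 (b = -384 - 2771/5 = -4691/5 ≈ -938.20)
R(r) = √89*√(-r) (R(r) = √(r + (2*r)*(-45)) = √(r - 90*r) = √(-89*r) = √89*√(-r))
b/R(v(14)) - 15665/48712 = -4691*(-I*√1335/1335)/5 - 15665/48712 = -(-4691)*I*√1335/6675 - 15665/48712 = 4691*I*√1335/6675 - 15665/48712 = -15665/48712 + 4691*I*√1335/6675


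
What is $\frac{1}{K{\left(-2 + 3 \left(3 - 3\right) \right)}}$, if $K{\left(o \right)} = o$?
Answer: $- \frac{1}{2} \approx -0.5$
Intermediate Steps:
$\frac{1}{K{\left(-2 + 3 \left(3 - 3\right) \right)}} = \frac{1}{-2 + 3 \left(3 - 3\right)} = \frac{1}{-2 + 3 \cdot 0} = \frac{1}{-2 + 0} = \frac{1}{-2} = - \frac{1}{2}$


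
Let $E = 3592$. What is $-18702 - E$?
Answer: $-22294$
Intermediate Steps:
$-18702 - E = -18702 - 3592 = -22294$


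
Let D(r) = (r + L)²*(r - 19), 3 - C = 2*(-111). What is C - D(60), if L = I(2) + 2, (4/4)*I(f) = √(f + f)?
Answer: -167711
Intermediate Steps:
C = 225 (C = 3 - 2*(-111) = 3 - 1*(-222) = 3 + 222 = 225)
I(f) = √2*√f (I(f) = √(f + f) = √(2*f) = √2*√f)
L = 4 (L = √2*√2 + 2 = 2 + 2 = 4)
D(r) = (4 + r)²*(-19 + r) (D(r) = (r + 4)²*(r - 19) = (4 + r)²*(-19 + r))
C - D(60) = 225 - (4 + 60)²*(-19 + 60) = 225 - 64²*41 = 225 - 4096*41 = 225 - 1*167936 = 225 - 167936 = -167711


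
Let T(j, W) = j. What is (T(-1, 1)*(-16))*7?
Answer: 112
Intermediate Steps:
(T(-1, 1)*(-16))*7 = -1*(-16)*7 = 16*7 = 112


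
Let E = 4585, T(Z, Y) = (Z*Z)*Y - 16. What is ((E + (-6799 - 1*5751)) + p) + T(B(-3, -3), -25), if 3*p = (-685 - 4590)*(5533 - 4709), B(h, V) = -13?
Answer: -4383218/3 ≈ -1.4611e+6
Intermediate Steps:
T(Z, Y) = -16 + Y*Z² (T(Z, Y) = Z²*Y - 16 = Y*Z² - 16 = -16 + Y*Z²)
p = -4346600/3 (p = ((-685 - 4590)*(5533 - 4709))/3 = (-5275*824)/3 = (⅓)*(-4346600) = -4346600/3 ≈ -1.4489e+6)
((E + (-6799 - 1*5751)) + p) + T(B(-3, -3), -25) = ((4585 + (-6799 - 1*5751)) - 4346600/3) + (-16 - 25*(-13)²) = ((4585 + (-6799 - 5751)) - 4346600/3) + (-16 - 25*169) = ((4585 - 12550) - 4346600/3) + (-16 - 4225) = (-7965 - 4346600/3) - 4241 = -4370495/3 - 4241 = -4383218/3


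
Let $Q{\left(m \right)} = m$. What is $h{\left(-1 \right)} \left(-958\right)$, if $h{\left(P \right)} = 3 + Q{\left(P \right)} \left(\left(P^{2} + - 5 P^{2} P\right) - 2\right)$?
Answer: $958$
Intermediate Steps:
$h{\left(P \right)} = 3 + P \left(-2 + P^{2} - 5 P^{3}\right)$ ($h{\left(P \right)} = 3 + P \left(\left(P^{2} + - 5 P^{2} P\right) - 2\right) = 3 + P \left(\left(P^{2} - 5 P^{3}\right) - 2\right) = 3 + P \left(-2 + P^{2} - 5 P^{3}\right)$)
$h{\left(-1 \right)} \left(-958\right) = \left(3 + \left(-1\right)^{3} - 5 \left(-1\right)^{4} - -2\right) \left(-958\right) = \left(3 - 1 - 5 + 2\right) \left(-958\right) = \left(-1\right) \left(-958\right) = 958$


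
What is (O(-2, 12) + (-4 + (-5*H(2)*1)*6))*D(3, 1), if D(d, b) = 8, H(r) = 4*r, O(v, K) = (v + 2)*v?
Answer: -1952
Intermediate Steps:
O(v, K) = v*(2 + v) (O(v, K) = (2 + v)*v = v*(2 + v))
(O(-2, 12) + (-4 + (-5*H(2)*1)*6))*D(3, 1) = (-2*(2 - 2) + (-4 + (-20*2*1)*6))*8 = (-2*0 + (-4 + (-5*8*1)*6))*8 = (0 + (-4 - 40*1*6))*8 = (0 + (-4 - 40*6))*8 = (0 + (-4 - 240))*8 = (0 - 244)*8 = -244*8 = -1952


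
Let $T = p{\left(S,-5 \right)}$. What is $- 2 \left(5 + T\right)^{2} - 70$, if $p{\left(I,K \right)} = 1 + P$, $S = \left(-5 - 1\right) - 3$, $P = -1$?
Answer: $-120$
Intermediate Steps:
$S = -9$ ($S = -6 - 3 = -9$)
$p{\left(I,K \right)} = 0$ ($p{\left(I,K \right)} = 1 - 1 = 0$)
$T = 0$
$- 2 \left(5 + T\right)^{2} - 70 = - 2 \left(5 + 0\right)^{2} - 70 = - 2 \cdot 5^{2} - 70 = \left(-2\right) 25 - 70 = -50 - 70 = -120$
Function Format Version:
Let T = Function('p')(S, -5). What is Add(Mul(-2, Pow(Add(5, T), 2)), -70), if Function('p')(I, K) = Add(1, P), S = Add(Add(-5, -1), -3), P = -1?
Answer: -120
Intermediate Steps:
S = -9 (S = Add(-6, -3) = -9)
Function('p')(I, K) = 0 (Function('p')(I, K) = Add(1, -1) = 0)
T = 0
Add(Mul(-2, Pow(Add(5, T), 2)), -70) = Add(Mul(-2, Pow(Add(5, 0), 2)), -70) = Add(Mul(-2, Pow(5, 2)), -70) = Add(Mul(-2, 25), -70) = Add(-50, -70) = -120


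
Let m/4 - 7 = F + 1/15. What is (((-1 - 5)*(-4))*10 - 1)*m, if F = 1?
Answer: 115676/15 ≈ 7711.7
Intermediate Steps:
m = 484/15 (m = 28 + 4*(1 + 1/15) = 28 + 4*(16/15) = 28 + 64/15 = 484/15 ≈ 32.267)
(((-1 - 5)*(-4))*10 - 1)*m = (((-1 - 5)*(-4))*10 - 1)*(484/15) = (-6*(-4)*10 - 1)*(484/15) = (24*10 - 1)*(484/15) = (240 - 1)*(484/15) = 239*(484/15) = 115676/15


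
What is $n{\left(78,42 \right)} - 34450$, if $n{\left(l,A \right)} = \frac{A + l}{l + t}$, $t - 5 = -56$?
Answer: $- \frac{310010}{9} \approx -34446.0$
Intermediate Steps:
$t = -51$ ($t = 5 - 56 = -51$)
$n{\left(l,A \right)} = \frac{A + l}{-51 + l}$ ($n{\left(l,A \right)} = \frac{A + l}{l - 51} = \frac{A + l}{-51 + l}$)
$n{\left(78,42 \right)} - 34450 = \frac{42 + 78}{-51 + 78} - 34450 = \frac{1}{27} \cdot 120 - 34450 = \frac{40}{9} - 34450 = - \frac{310010}{9}$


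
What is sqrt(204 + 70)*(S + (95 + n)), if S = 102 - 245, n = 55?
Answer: 7*sqrt(274) ≈ 115.87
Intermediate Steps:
S = -143
sqrt(204 + 70)*(S + (95 + n)) = sqrt(204 + 70)*(-143 + (95 + 55)) = sqrt(274)*(-143 + 150) = sqrt(274)*7 = 7*sqrt(274)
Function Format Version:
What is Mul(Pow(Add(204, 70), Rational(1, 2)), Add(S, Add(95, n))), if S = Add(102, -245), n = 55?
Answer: Mul(7, Pow(274, Rational(1, 2))) ≈ 115.87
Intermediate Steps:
S = -143
Mul(Pow(Add(204, 70), Rational(1, 2)), Add(S, Add(95, n))) = Mul(Pow(Add(204, 70), Rational(1, 2)), Add(-143, Add(95, 55))) = Mul(Pow(274, Rational(1, 2)), Add(-143, 150)) = Mul(Pow(274, Rational(1, 2)), 7) = Mul(7, Pow(274, Rational(1, 2)))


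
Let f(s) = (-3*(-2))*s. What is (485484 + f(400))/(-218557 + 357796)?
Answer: 162628/46413 ≈ 3.5039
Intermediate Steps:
f(s) = 6*s
(485484 + f(400))/(-218557 + 357796) = (485484 + 6*400)/(-218557 + 357796) = (485484 + 2400)/139239 = 487884*(1/139239) = 162628/46413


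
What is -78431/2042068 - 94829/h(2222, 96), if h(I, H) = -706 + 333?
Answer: 193618011609/761691364 ≈ 254.19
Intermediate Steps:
h(I, H) = -373
-78431/2042068 - 94829/h(2222, 96) = -78431/2042068 - 94829/(-373) = -78431*1/2042068 - 94829*(-1/373) = -78431/2042068 + 94829/373 = 193618011609/761691364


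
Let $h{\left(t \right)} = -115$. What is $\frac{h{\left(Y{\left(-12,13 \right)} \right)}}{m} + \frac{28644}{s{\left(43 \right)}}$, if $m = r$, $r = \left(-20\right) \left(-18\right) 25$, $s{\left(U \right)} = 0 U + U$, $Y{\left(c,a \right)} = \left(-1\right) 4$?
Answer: $\frac{51558211}{77400} \approx 666.13$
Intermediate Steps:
$Y{\left(c,a \right)} = -4$
$s{\left(U \right)} = U$ ($s{\left(U \right)} = 0 + U = U$)
$r = 9000$ ($r = 360 \cdot 25 = 9000$)
$m = 9000$
$\frac{h{\left(Y{\left(-12,13 \right)} \right)}}{m} + \frac{28644}{s{\left(43 \right)}} = - \frac{115}{9000} + \frac{28644}{43} = \left(-115\right) \frac{1}{9000} + 28644 \cdot \frac{1}{43} = - \frac{23}{1800} + \frac{28644}{43} = \frac{51558211}{77400}$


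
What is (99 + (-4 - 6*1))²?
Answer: 7921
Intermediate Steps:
(99 + (-4 - 6*1))² = (99 + (-4 - 6))² = (99 - 10)² = 89² = 7921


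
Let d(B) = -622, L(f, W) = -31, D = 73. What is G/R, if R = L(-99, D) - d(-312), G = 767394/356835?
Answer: 85266/23432165 ≈ 0.0036388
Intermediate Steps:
G = 255798/118945 (G = 767394*(1/356835) = 255798/118945 ≈ 2.1506)
R = 591 (R = -31 - 1*(-622) = -31 + 622 = 591)
G/R = (255798/118945)/591 = (255798/118945)*(1/591) = 85266/23432165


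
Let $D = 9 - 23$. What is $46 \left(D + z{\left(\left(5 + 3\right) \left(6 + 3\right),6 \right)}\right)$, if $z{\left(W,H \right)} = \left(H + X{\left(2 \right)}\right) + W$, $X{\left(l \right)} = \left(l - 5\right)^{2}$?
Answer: $3358$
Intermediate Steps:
$X{\left(l \right)} = \left(-5 + l\right)^{2}$
$z{\left(W,H \right)} = 9 + H + W$ ($z{\left(W,H \right)} = \left(H + \left(-5 + 2\right)^{2}\right) + W = \left(H + \left(-3\right)^{2}\right) + W = \left(H + 9\right) + W = \left(9 + H\right) + W = 9 + H + W$)
$D = -14$ ($D = 9 - 23 = -14$)
$46 \left(D + z{\left(\left(5 + 3\right) \left(6 + 3\right),6 \right)}\right) = 46 \left(-14 + \left(9 + 6 + \left(5 + 3\right) \left(6 + 3\right)\right)\right) = 46 \left(-14 + \left(9 + 6 + 8 \cdot 9\right)\right) = 46 \left(-14 + \left(9 + 6 + 72\right)\right) = 46 \left(-14 + 87\right) = 46 \cdot 73 = 3358$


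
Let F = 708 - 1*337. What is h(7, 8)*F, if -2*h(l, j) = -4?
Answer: 742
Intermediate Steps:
h(l, j) = 2 (h(l, j) = -1/2*(-4) = 2)
F = 371 (F = 708 - 337 = 371)
h(7, 8)*F = 2*371 = 742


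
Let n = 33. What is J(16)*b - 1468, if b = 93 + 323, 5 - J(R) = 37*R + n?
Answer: -259388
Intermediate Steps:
J(R) = -28 - 37*R (J(R) = 5 - (37*R + 33) = 5 - (33 + 37*R) = 5 + (-33 - 37*R) = -28 - 37*R)
b = 416
J(16)*b - 1468 = (-28 - 37*16)*416 - 1468 = (-28 - 592)*416 - 1468 = -620*416 - 1468 = -257920 - 1468 = -259388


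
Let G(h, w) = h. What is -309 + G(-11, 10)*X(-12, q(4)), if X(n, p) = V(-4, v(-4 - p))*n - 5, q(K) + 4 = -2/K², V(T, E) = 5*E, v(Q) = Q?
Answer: -343/2 ≈ -171.50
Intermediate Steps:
q(K) = -4 - 2/K²
X(n, p) = -5 + n*(-20 - 5*p) (X(n, p) = (5*(-4 - p))*n - 5 = (-20 - 5*p)*n - 5 = n*(-20 - 5*p) - 5 = -5 + n*(-20 - 5*p))
-309 + G(-11, 10)*X(-12, q(4)) = -309 - 11*(-5 - 5*(-12)*(4 + (-4 - 2/4²))) = -309 - 11*(-5 - 5*(-12)*(4 + (-4 - 2*1/16))) = -309 - 11*(-5 - 5*(-12)*(4 + (-4 - ⅛))) = -309 - 11*(-5 - 5*(-12)*(4 - 33/8)) = -309 - 11*(-5 - 5*(-12)*(-⅛)) = -309 - 11*(-5 - 15/2) = -309 - 11*(-25/2) = -309 + 275/2 = -343/2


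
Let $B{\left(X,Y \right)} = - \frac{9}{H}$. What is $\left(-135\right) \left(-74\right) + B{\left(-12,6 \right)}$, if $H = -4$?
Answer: $\frac{39969}{4} \approx 9992.3$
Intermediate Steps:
$B{\left(X,Y \right)} = \frac{9}{4}$ ($B{\left(X,Y \right)} = - \frac{9}{-4} = \left(-9\right) \left(- \frac{1}{4}\right) = \frac{9}{4}$)
$\left(-135\right) \left(-74\right) + B{\left(-12,6 \right)} = \left(-135\right) \left(-74\right) + \frac{9}{4} = 9990 + \frac{9}{4} = \frac{39969}{4}$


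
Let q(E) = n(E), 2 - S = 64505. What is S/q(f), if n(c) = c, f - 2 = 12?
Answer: -64503/14 ≈ -4607.4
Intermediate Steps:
f = 14 (f = 2 + 12 = 14)
S = -64503 (S = 2 - 1*64505 = 2 - 64505 = -64503)
q(E) = E
S/q(f) = -64503/14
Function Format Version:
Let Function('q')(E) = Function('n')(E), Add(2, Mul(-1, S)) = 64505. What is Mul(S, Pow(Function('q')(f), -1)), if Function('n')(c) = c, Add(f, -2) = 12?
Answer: Rational(-64503, 14) ≈ -4607.4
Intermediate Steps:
f = 14 (f = Add(2, 12) = 14)
S = -64503 (S = Add(2, Mul(-1, 64505)) = Add(2, -64505) = -64503)
Function('q')(E) = E
Mul(S, Pow(Function('q')(f), -1)) = Mul(-64503, Pow(14, -1)) = Mul(-64503, Rational(1, 14)) = Rational(-64503, 14)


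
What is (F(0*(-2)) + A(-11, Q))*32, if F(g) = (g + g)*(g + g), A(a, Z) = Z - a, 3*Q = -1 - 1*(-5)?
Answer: 1184/3 ≈ 394.67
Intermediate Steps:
Q = 4/3 (Q = (-1 - 1*(-5))/3 = (-1 + 5)/3 = (⅓)*4 = 4/3 ≈ 1.3333)
F(g) = 4*g² (F(g) = (2*g)*(2*g) = 4*g²)
(F(0*(-2)) + A(-11, Q))*32 = (4*(0*(-2))² + (4/3 - 1*(-11)))*32 = (4*0² + (4/3 + 11))*32 = (4*0 + 37/3)*32 = (0 + 37/3)*32 = (37/3)*32 = 1184/3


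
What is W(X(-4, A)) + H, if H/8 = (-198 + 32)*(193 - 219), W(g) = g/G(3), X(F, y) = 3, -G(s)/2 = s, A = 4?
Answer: 69055/2 ≈ 34528.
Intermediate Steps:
G(s) = -2*s
W(g) = -g/6 (W(g) = g/((-2*3)) = g/(-6) = g*(-1/6) = -g/6)
H = 34528 (H = 8*((-198 + 32)*(193 - 219)) = 8*(-166*(-26)) = 8*4316 = 34528)
W(X(-4, A)) + H = -1/6*3 + 34528 = -1/2 + 34528 = 69055/2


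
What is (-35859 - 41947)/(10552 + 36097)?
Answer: -77806/46649 ≈ -1.6679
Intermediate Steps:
(-35859 - 41947)/(10552 + 36097) = -77806/46649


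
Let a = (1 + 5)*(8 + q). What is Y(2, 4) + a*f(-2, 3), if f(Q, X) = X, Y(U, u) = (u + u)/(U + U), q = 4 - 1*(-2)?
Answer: 254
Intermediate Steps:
q = 6 (q = 4 + 2 = 6)
Y(U, u) = u/U (Y(U, u) = (2*u)/((2*U)) = (2*u)*(1/(2*U)) = u/U)
a = 84 (a = (1 + 5)*(8 + 6) = 6*14 = 84)
Y(2, 4) + a*f(-2, 3) = 4/2 + 84*3 = 4*(½) + 252 = 2 + 252 = 254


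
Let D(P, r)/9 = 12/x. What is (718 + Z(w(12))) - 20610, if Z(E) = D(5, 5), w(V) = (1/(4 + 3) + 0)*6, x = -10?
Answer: -99514/5 ≈ -19903.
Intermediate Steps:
D(P, r) = -54/5 (D(P, r) = 9*(12/(-10)) = 9*(12*(-⅒)) = 9*(-6/5) = -54/5)
w(V) = 6/7 (w(V) = (1/7 + 0)*6 = (⅐ + 0)*6 = (⅐)*6 = 6/7)
Z(E) = -54/5
(718 + Z(w(12))) - 20610 = (718 - 54/5) - 20610 = 3536/5 - 20610 = -99514/5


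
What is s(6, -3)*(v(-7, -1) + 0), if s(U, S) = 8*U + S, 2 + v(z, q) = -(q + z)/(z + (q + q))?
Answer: -130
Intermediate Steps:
v(z, q) = -2 - (q + z)/(z + 2*q) (v(z, q) = -2 - (q + z)/(z + (q + q)) = -2 - (q + z)/(z + 2*q))
s(U, S) = S + 8*U
s(6, -3)*(v(-7, -1) + 0) = (-3 + 8*6)*((-5*(-1) - 3*(-7))/(-7 + 2*(-1)) + 0) = (-3 + 48)*((5 + 21)/(-7 - 2) + 0) = 45*(26/(-9) + 0) = 45*(-⅑*26 + 0) = 45*(-26/9 + 0) = 45*(-26/9) = -130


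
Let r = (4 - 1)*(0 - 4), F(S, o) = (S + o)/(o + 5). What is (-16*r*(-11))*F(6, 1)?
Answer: -2464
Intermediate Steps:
F(S, o) = (S + o)/(5 + o)
r = -12 (r = 3*(-4) = -12)
(-16*r*(-11))*F(6, 1) = (-(-192)*(-11))*((6 + 1)/(5 + 1)) = (-16*132)*(7/6) = -352*7 = -2112*7/6 = -2464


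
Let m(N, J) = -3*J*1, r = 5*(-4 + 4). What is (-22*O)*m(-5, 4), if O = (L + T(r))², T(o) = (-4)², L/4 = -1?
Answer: 38016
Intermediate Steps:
L = -4 (L = 4*(-1) = -4)
r = 0 (r = 5*0 = 0)
m(N, J) = -3*J
T(o) = 16
O = 144 (O = (-4 + 16)² = 12² = 144)
(-22*O)*m(-5, 4) = (-22*144)*(-3*4) = -3168*(-12) = 38016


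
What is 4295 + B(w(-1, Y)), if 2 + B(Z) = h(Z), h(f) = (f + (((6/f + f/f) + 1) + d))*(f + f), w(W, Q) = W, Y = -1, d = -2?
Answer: 4307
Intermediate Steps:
h(f) = 2*f*(f + 6/f) (h(f) = (f + (((6/f + f/f) + 1) - 2))*(f + f) = (f + (((6/f + 1) + 1) - 2))*(2*f) = (f + (((1 + 6/f) + 1) - 2))*(2*f) = (f + ((2 + 6/f) - 2))*(2*f) = (f + 6/f)*(2*f) = 2*f*(f + 6/f))
B(Z) = 10 + 2*Z² (B(Z) = -2 + (12 + 2*Z²) = 10 + 2*Z²)
4295 + B(w(-1, Y)) = 4295 + (10 + 2*(-1)²) = 4295 + (10 + 2*1) = 4295 + (10 + 2) = 4295 + 12 = 4307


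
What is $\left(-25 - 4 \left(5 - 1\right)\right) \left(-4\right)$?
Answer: $164$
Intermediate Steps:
$\left(-25 - 4 \left(5 - 1\right)\right) \left(-4\right) = \left(-25 - 16\right) \left(-4\right) = \left(-41\right) \left(-4\right) = 164$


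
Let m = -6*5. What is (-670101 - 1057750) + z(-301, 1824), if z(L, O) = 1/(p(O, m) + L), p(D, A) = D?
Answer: -2631517072/1523 ≈ -1.7279e+6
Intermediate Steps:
m = -30
z(L, O) = 1/(L + O) (z(L, O) = 1/(O + L) = 1/(L + O))
(-670101 - 1057750) + z(-301, 1824) = (-670101 - 1057750) + 1/(-301 + 1824) = -1727851 + 1/1523 = -2631517072/1523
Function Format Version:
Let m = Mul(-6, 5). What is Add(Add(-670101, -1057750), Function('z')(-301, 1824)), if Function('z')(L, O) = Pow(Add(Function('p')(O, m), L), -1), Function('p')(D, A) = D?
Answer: Rational(-2631517072, 1523) ≈ -1.7279e+6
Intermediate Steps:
m = -30
Function('z')(L, O) = Pow(Add(L, O), -1) (Function('z')(L, O) = Pow(Add(O, L), -1) = Pow(Add(L, O), -1))
Add(Add(-670101, -1057750), Function('z')(-301, 1824)) = Add(Add(-670101, -1057750), Pow(Add(-301, 1824), -1)) = Add(-1727851, Pow(1523, -1)) = Add(-1727851, Rational(1, 1523)) = Rational(-2631517072, 1523)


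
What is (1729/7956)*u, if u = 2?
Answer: 133/306 ≈ 0.43464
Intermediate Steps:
(1729/7956)*u = (1729/7956)*2 = (1729*(1/7956))*2 = (133/612)*2 = 133/306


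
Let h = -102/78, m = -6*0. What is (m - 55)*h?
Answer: 935/13 ≈ 71.923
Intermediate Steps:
m = 0
h = -17/13 (h = -102*1/78 = -17/13 ≈ -1.3077)
(m - 55)*h = (0 - 55)*(-17/13) = -55*(-17/13) = 935/13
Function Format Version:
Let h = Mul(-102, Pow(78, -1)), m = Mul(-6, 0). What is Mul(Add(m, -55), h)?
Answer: Rational(935, 13) ≈ 71.923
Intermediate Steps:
m = 0
h = Rational(-17, 13) (h = Mul(-102, Rational(1, 78)) = Rational(-17, 13) ≈ -1.3077)
Mul(Add(m, -55), h) = Mul(Add(0, -55), Rational(-17, 13)) = Mul(-55, Rational(-17, 13)) = Rational(935, 13)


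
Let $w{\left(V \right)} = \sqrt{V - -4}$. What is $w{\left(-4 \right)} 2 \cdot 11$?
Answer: $0$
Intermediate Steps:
$w{\left(V \right)} = \sqrt{4 + V}$ ($w{\left(V \right)} = \sqrt{V + \left(-1 + 5\right)} = \sqrt{V + 4} = \sqrt{4 + V}$)
$w{\left(-4 \right)} 2 \cdot 11 = \sqrt{4 - 4} \cdot 2 \cdot 11 = \sqrt{0} \cdot 2 \cdot 11 = 0 \cdot 2 \cdot 11 = 0 \cdot 11 = 0$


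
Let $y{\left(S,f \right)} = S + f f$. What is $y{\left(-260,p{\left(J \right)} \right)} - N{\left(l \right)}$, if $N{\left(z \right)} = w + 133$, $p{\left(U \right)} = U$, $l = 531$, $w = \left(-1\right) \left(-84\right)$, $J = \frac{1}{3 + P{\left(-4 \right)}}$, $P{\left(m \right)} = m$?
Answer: $-476$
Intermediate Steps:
$J = -1$ ($J = \frac{1}{3 - 4} = \frac{1}{-1} = -1$)
$w = 84$
$y{\left(S,f \right)} = S + f^{2}$
$N{\left(z \right)} = 217$ ($N{\left(z \right)} = 84 + 133 = 217$)
$y{\left(-260,p{\left(J \right)} \right)} - N{\left(l \right)} = \left(-260 + \left(-1\right)^{2}\right) - 217 = \left(-260 + 1\right) - 217 = -259 - 217 = -476$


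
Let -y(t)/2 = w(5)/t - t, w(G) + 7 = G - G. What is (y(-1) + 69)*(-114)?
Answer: -6042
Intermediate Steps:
w(G) = -7 (w(G) = -7 + (G - G) = -7 + 0 = -7)
y(t) = 2*t + 14/t (y(t) = -2*(-7/t - t) = -2*(-t - 7/t) = 2*t + 14/t)
(y(-1) + 69)*(-114) = ((2*(-1) + 14/(-1)) + 69)*(-114) = ((-2 + 14*(-1)) + 69)*(-114) = ((-2 - 14) + 69)*(-114) = (-16 + 69)*(-114) = 53*(-114) = -6042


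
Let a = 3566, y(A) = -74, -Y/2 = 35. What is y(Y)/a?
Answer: -37/1783 ≈ -0.020752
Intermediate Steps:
Y = -70 (Y = -2*35 = -70)
y(Y)/a = -74/3566 = -74*1/3566 = -37/1783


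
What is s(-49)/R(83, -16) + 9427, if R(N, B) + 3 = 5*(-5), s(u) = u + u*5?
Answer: 18875/2 ≈ 9437.5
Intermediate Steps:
s(u) = 6*u (s(u) = u + 5*u = 6*u)
R(N, B) = -28 (R(N, B) = -3 + 5*(-5) = -3 - 25 = -28)
s(-49)/R(83, -16) + 9427 = (6*(-49))/(-28) + 9427 = -294*(-1/28) + 9427 = 21/2 + 9427 = 18875/2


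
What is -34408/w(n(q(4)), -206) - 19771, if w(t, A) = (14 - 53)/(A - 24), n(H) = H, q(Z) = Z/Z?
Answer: -8684909/39 ≈ -2.2269e+5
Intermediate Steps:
q(Z) = 1
w(t, A) = -39/(-24 + A)
-34408/w(n(q(4)), -206) - 19771 = -34408/((-39/(-24 - 206))) - 19771 = -34408/((-39/(-230))) - 19771 = -34408/((-39*(-1/230))) - 19771 = -34408/39/230 - 19771 = -34408*230/39 - 19771 = -7913840/39 - 19771 = -8684909/39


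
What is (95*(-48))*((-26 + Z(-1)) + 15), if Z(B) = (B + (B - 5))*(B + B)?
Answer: -13680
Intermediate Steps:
Z(B) = 2*B*(-5 + 2*B) (Z(B) = (B + (-5 + B))*(2*B) = (-5 + 2*B)*(2*B) = 2*B*(-5 + 2*B))
(95*(-48))*((-26 + Z(-1)) + 15) = (95*(-48))*((-26 + 2*(-1)*(-5 + 2*(-1))) + 15) = -4560*((-26 + 2*(-1)*(-5 - 2)) + 15) = -4560*((-26 + 2*(-1)*(-7)) + 15) = -4560*((-26 + 14) + 15) = -4560*(-12 + 15) = -4560*3 = -13680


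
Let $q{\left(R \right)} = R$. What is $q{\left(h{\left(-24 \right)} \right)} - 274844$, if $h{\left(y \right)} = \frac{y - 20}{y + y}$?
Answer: $- \frac{3298117}{12} \approx -2.7484 \cdot 10^{5}$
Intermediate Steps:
$h{\left(y \right)} = \frac{-20 + y}{2 y}$
$q{\left(h{\left(-24 \right)} \right)} - 274844 = \frac{-20 - 24}{2 \left(-24\right)} - 274844 = \frac{1}{2} \left(- \frac{1}{24}\right) \left(-44\right) - 274844 = \frac{11}{12} - 274844 = - \frac{3298117}{12}$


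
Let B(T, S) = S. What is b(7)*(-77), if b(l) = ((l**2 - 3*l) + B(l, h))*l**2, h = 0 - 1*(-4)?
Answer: -120736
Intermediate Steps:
h = 4 (h = 0 + 4 = 4)
b(l) = l**2*(4 + l**2 - 3*l) (b(l) = ((l**2 - 3*l) + 4)*l**2 = (4 + l**2 - 3*l)*l**2 = l**2*(4 + l**2 - 3*l))
b(7)*(-77) = (7**2*(4 + 7**2 - 3*7))*(-77) = (49*(4 + 49 - 21))*(-77) = (49*32)*(-77) = 1568*(-77) = -120736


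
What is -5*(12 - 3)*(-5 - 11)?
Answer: 720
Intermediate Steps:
-5*(12 - 3)*(-5 - 11) = -45*(-16) = -5*(-144) = 720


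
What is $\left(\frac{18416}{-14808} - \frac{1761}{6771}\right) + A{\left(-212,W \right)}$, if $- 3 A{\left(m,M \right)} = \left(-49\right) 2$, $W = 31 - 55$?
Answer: $\frac{43396537}{1392569} \approx 31.163$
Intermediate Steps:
$W = -24$ ($W = 31 - 55 = -24$)
$A{\left(m,M \right)} = \frac{98}{3}$ ($A{\left(m,M \right)} = - \frac{\left(-49\right) 2}{3} = \left(- \frac{1}{3}\right) \left(-98\right) = \frac{98}{3}$)
$\left(\frac{18416}{-14808} - \frac{1761}{6771}\right) + A{\left(-212,W \right)} = \left(\frac{18416}{-14808} - \frac{1761}{6771}\right) + \frac{98}{3} = \left(18416 \left(- \frac{1}{14808}\right) - \frac{587}{2257}\right) + \frac{98}{3} = \left(- \frac{2302}{1851} - \frac{587}{2257}\right) + \frac{98}{3} = - \frac{6282151}{4177707} + \frac{98}{3} = \frac{43396537}{1392569}$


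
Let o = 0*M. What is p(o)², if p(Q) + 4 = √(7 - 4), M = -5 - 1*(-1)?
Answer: (4 - √3)² ≈ 5.1436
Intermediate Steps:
M = -4 (M = -5 + 1 = -4)
o = 0 (o = 0*(-4) = 0)
p(Q) = -4 + √3 (p(Q) = -4 + √(7 - 4) = -4 + √3)
p(o)² = (-4 + √3)²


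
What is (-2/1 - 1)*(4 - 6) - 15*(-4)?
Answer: 66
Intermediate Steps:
(-2/1 - 1)*(4 - 6) - 15*(-4) = (-2*1 - 1)*(-2) + 60 = (-2 - 1)*(-2) + 60 = -3*(-2) + 60 = 6 + 60 = 66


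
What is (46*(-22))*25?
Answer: -25300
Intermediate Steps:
(46*(-22))*25 = -1012*25 = -25300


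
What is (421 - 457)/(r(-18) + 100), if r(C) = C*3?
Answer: -18/23 ≈ -0.78261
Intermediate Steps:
r(C) = 3*C
(421 - 457)/(r(-18) + 100) = (421 - 457)/(3*(-18) + 100) = -36/(-54 + 100) = -36/46 = -36*1/46 = -18/23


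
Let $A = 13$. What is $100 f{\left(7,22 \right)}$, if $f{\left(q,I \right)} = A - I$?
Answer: $-900$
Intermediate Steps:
$f{\left(q,I \right)} = 13 - I$
$100 f{\left(7,22 \right)} = 100 \left(13 - 22\right) = 100 \left(-9\right) = -900$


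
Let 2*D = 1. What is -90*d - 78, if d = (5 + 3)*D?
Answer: -438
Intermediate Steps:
D = ½ (D = (½)*1 = ½ ≈ 0.50000)
d = 4 (d = (5 + 3)*(½) = 8*(½) = 4)
-90*d - 78 = -90*4 - 78 = -360 - 78 = -438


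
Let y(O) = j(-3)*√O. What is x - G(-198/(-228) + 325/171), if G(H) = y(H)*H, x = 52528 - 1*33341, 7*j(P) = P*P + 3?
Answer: 19187 - 947*√35986/22743 ≈ 19179.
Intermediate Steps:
j(P) = 3/7 + P²/7 (j(P) = (P*P + 3)/7 = (P² + 3)/7 = (3 + P²)/7 = 3/7 + P²/7)
x = 19187 (x = 52528 - 33341 = 19187)
y(O) = 12*√O/7 (y(O) = (3/7 + (⅐)*(-3)²)*√O = (3/7 + (⅐)*9)*√O = (3/7 + 9/7)*√O = 12*√O/7)
G(H) = 12*H^(3/2)/7 (G(H) = (12*√H/7)*H = 12*H^(3/2)/7)
x - G(-198/(-228) + 325/171) = 19187 - 12*(-198/(-228) + 325/171)^(3/2)/7 = 19187 - 12*(-198*(-1/228) + 325*(1/171))^(3/2)/7 = 19187 - 12*(33/38 + 325/171)^(3/2)/7 = 19187 - 12*(947/342)^(3/2)/7 = 19187 - 12*947*√35986/38988/7 = 19187 - 947*√35986/22743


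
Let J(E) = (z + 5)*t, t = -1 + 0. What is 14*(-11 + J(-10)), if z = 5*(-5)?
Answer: 126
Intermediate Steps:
t = -1
z = -25
J(E) = 20 (J(E) = (-25 + 5)*(-1) = -20*(-1) = 20)
14*(-11 + J(-10)) = 14*(-11 + 20) = 14*9 = 126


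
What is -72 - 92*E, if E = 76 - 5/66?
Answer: -232882/33 ≈ -7057.0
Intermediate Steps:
E = 5011/66 (E = 76 - 5/66 = 5011/66 ≈ 75.924)
-72 - 92*E = -72 - 92*5011/66 = -72 - 230506/33 = -232882/33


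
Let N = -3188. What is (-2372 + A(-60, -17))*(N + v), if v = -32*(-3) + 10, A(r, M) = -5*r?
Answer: 6385904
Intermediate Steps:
v = 106 (v = 96 + 10 = 106)
(-2372 + A(-60, -17))*(N + v) = (-2372 - 5*(-60))*(-3188 + 106) = (-2372 + 300)*(-3082) = -2072*(-3082) = 6385904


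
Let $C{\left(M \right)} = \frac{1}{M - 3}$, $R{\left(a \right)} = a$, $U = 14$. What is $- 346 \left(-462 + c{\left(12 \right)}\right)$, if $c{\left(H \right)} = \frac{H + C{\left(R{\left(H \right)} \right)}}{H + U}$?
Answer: $\frac{18683827}{117} \approx 1.5969 \cdot 10^{5}$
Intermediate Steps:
$C{\left(M \right)} = \frac{1}{-3 + M}$
$c{\left(H \right)} = \frac{H + \frac{1}{-3 + H}}{14 + H}$ ($c{\left(H \right)} = \frac{H + \frac{1}{-3 + H}}{H + 14} = \frac{H + \frac{1}{-3 + H}}{14 + H}$)
$- 346 \left(-462 + c{\left(12 \right)}\right) = - 346 \left(-462 + \frac{1 + 12 \left(-3 + 12\right)}{\left(-3 + 12\right) \left(14 + 12\right)}\right) = - 346 \left(-462 + \frac{1 + 12 \cdot 9}{9 \cdot 26}\right) = - 346 \left(-462 + \frac{1}{9} \cdot \frac{1}{26} \left(1 + 108\right)\right) = - 346 \left(-462 + \frac{1}{9} \cdot \frac{1}{26} \cdot 109\right) = - 346 \left(-462 + \frac{109}{234}\right) = \left(-346\right) \left(- \frac{107999}{234}\right) = \frac{18683827}{117}$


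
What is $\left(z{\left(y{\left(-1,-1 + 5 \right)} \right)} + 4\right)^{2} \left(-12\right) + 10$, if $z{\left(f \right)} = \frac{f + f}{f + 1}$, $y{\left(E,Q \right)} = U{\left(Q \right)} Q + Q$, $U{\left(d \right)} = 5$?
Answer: $- \frac{256598}{625} \approx -410.56$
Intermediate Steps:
$y{\left(E,Q \right)} = 6 Q$ ($y{\left(E,Q \right)} = 5 Q + Q = 6 Q$)
$z{\left(f \right)} = \frac{2 f}{1 + f}$
$\left(z{\left(y{\left(-1,-1 + 5 \right)} \right)} + 4\right)^{2} \left(-12\right) + 10 = \left(\frac{2 \cdot 6 \left(-1 + 5\right)}{1 + 6 \left(-1 + 5\right)} + 4\right)^{2} \left(-12\right) + 10 = \left(\frac{2 \cdot 6 \cdot 4}{1 + 6 \cdot 4} + 4\right)^{2} \left(-12\right) + 10 = \left(2 \cdot 24 \frac{1}{1 + 24} + 4\right)^{2} \left(-12\right) + 10 = \left(2 \cdot 24 \cdot \frac{1}{25} + 4\right)^{2} \left(-12\right) + 10 = \left(\frac{48}{25} + 4\right)^{2} \left(-12\right) + 10 = \left(\frac{148}{25}\right)^{2} \left(-12\right) + 10 = \frac{21904}{625} \left(-12\right) + 10 = - \frac{262848}{625} + 10 = - \frac{256598}{625}$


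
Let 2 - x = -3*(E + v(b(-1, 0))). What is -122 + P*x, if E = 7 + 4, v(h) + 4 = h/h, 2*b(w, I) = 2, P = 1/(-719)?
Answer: -87744/719 ≈ -122.04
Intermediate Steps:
P = -1/719 ≈ -0.0013908
b(w, I) = 1 (b(w, I) = (1/2)*2 = 1)
v(h) = -3 (v(h) = -4 + h/h = -4 + 1 = -3)
E = 11
x = 26 (x = 2 - (-3)*(11 - 3) = 2 - (-3)*8 = 2 - 1*(-24) = 2 + 24 = 26)
-122 + P*x = -122 - 1/719*26 = -122 - 26/719 = -87744/719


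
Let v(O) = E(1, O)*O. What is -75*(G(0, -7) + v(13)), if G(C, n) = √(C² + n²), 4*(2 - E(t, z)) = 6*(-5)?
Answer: -19575/2 ≈ -9787.5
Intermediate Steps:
E(t, z) = 19/2 (E(t, z) = 2 - 3*(-5)/2 = 2 - ¼*(-30) = 2 + 15/2 = 19/2)
v(O) = 19*O/2
-75*(G(0, -7) + v(13)) = -75*(√(0² + (-7)²) + (19/2)*13) = -75*(√(0 + 49) + 247/2) = -75*(√49 + 247/2) = -75*(7 + 247/2) = -75*261/2 = -19575/2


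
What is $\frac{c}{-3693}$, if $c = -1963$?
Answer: $\frac{1963}{3693} \approx 0.53155$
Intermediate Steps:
$\frac{c}{-3693} = - \frac{1963}{-3693} = \left(-1963\right) \left(- \frac{1}{3693}\right) = \frac{1963}{3693}$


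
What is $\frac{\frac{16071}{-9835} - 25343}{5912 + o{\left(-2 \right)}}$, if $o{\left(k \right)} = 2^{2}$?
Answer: $- \frac{62316119}{14545965} \approx -4.2841$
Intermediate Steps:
$o{\left(k \right)} = 4$
$\frac{\frac{16071}{-9835} - 25343}{5912 + o{\left(-2 \right)}} = \frac{\frac{16071}{-9835} - 25343}{5912 + 4} = \frac{16071 \left(- \frac{1}{9835}\right) - 25343}{5916} = \left(- \frac{16071}{9835} - 25343\right) \frac{1}{5916} = \left(- \frac{249264476}{9835}\right) \frac{1}{5916} = - \frac{62316119}{14545965}$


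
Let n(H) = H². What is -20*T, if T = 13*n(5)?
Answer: -6500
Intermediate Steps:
T = 325 (T = 13*5² = 13*25 = 325)
-20*T = -20*325 = -6500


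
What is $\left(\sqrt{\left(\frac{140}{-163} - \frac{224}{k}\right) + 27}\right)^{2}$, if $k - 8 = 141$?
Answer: $\frac{598377}{24287} \approx 24.638$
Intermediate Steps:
$k = 149$ ($k = 8 + 141 = 149$)
$\left(\sqrt{\left(\frac{140}{-163} - \frac{224}{k}\right) + 27}\right)^{2} = \left(\sqrt{\left(\frac{140}{-163} - \frac{224}{149}\right) + 27}\right)^{2} = \left(\sqrt{\left(140 \left(- \frac{1}{163}\right) - \frac{224}{149}\right) + 27}\right)^{2} = \left(\sqrt{\left(- \frac{140}{163} - \frac{224}{149}\right) + 27}\right)^{2} = \left(\sqrt{- \frac{57372}{24287} + 27}\right)^{2} = \left(\sqrt{\frac{598377}{24287}}\right)^{2} = \left(\frac{\sqrt{14532782199}}{24287}\right)^{2} = \frac{598377}{24287}$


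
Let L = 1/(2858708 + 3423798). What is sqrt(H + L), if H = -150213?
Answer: I*sqrt(5928889330788445162)/6282506 ≈ 387.57*I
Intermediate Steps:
L = 1/6282506 ≈ 1.5917e-7
sqrt(H + L) = sqrt(-150213 + 1/6282506) = sqrt(-943714073777/6282506) = I*sqrt(5928889330788445162)/6282506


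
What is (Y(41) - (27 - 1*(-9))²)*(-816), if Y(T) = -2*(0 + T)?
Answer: 1124448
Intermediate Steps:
Y(T) = -2*T
(Y(41) - (27 - 1*(-9))²)*(-816) = (-2*41 - (27 - 1*(-9))²)*(-816) = (-82 - (27 + 9)²)*(-816) = (-82 - 1*36²)*(-816) = (-82 - 1*1296)*(-816) = (-82 - 1296)*(-816) = -1378*(-816) = 1124448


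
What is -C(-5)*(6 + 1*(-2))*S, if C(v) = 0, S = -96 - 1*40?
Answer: 0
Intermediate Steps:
S = -136 (S = -96 - 40 = -136)
-C(-5)*(6 + 1*(-2))*S = -0*(6 + 1*(-2))*(-136) = -0*(6 - 2)*(-136) = -0*4*(-136) = -0*(-136) = -1*0 = 0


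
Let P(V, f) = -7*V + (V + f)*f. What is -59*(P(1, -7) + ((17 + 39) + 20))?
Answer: -6549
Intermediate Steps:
P(V, f) = -7*V + f*(V + f)
-59*(P(1, -7) + ((17 + 39) + 20)) = -59*(((-7)² - 7*1 + 1*(-7)) + ((17 + 39) + 20)) = -59*((49 - 7 - 7) + (56 + 20)) = -59*(35 + 76) = -59*111 = -6549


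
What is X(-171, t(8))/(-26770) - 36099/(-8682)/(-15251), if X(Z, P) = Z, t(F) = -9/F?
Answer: 1806299991/295382816845 ≈ 0.0061151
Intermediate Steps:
X(-171, t(8))/(-26770) - 36099/(-8682)/(-15251) = -171/(-26770) - 36099/(-8682)/(-15251) = -171*(-1/26770) - 36099*(-1/8682)*(-1/15251) = 171/26770 + (12033/2894)*(-1/15251) = 171/26770 - 12033/44136394 = 1806299991/295382816845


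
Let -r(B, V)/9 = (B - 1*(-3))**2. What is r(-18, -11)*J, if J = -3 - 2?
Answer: 10125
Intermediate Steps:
r(B, V) = -9*(3 + B)**2 (r(B, V) = -9*(B - 1*(-3))**2 = -9*(B + 3)**2 = -9*(3 + B)**2)
J = -5
r(-18, -11)*J = -9*(3 - 18)**2*(-5) = -9*(-15)**2*(-5) = -9*225*(-5) = -2025*(-5) = 10125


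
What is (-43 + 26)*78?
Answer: -1326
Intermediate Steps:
(-43 + 26)*78 = -17*78 = -1326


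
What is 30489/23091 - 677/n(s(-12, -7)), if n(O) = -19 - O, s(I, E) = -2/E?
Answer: 37848088/1039095 ≈ 36.424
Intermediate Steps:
30489/23091 - 677/n(s(-12, -7)) = 30489/23091 - 677/(-19 - (-2)/(-7)) = 30489*(1/23091) - 677/(-19 - (-2)*(-1)/7) = 10163/7697 - 677/(-19 - 1*2/7) = 10163/7697 - 677/(-19 - 2/7) = 10163/7697 - 677/(-135/7) = 10163/7697 - 677*(-7/135) = 10163/7697 + 4739/135 = 37848088/1039095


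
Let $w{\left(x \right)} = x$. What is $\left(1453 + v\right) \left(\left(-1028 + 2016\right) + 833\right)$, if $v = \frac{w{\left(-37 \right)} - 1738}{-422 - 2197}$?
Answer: $\frac{2310959474}{873} \approx 2.6471 \cdot 10^{6}$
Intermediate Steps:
$v = \frac{1775}{2619}$ ($v = \frac{-37 - 1738}{-422 - 2197} = - \frac{1775}{-2619} = \left(-1775\right) \left(- \frac{1}{2619}\right) = \frac{1775}{2619} \approx 0.67774$)
$\left(1453 + v\right) \left(\left(-1028 + 2016\right) + 833\right) = \left(1453 + \frac{1775}{2619}\right) \left(\left(-1028 + 2016\right) + 833\right) = \frac{3807182 \left(988 + 833\right)}{2619} = \frac{3807182}{2619} \cdot 1821 = \frac{2310959474}{873}$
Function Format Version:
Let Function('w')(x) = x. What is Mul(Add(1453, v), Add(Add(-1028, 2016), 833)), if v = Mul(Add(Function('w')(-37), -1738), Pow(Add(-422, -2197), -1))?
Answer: Rational(2310959474, 873) ≈ 2.6471e+6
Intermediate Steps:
v = Rational(1775, 2619) (v = Mul(Add(-37, -1738), Pow(Add(-422, -2197), -1)) = Mul(-1775, Pow(-2619, -1)) = Mul(-1775, Rational(-1, 2619)) = Rational(1775, 2619) ≈ 0.67774)
Mul(Add(1453, v), Add(Add(-1028, 2016), 833)) = Mul(Add(1453, Rational(1775, 2619)), Add(Add(-1028, 2016), 833)) = Mul(Rational(3807182, 2619), Add(988, 833)) = Mul(Rational(3807182, 2619), 1821) = Rational(2310959474, 873)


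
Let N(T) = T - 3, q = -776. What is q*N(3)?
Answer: 0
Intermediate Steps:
N(T) = -3 + T
q*N(3) = -776*(-3 + 3) = -776*0 = 0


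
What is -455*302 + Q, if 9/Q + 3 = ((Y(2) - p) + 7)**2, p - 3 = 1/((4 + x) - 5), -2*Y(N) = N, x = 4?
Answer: -5084089/37 ≈ -1.3741e+5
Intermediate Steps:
Y(N) = -N/2
p = 10/3 (p = 3 + 1/((4 + 4) - 5) = 3 + 1/(8 - 5) = 3 + 1/3 = 10/3 ≈ 3.3333)
Q = 81/37 (Q = 9/(-3 + ((-1/2*2 - 1*10/3) + 7)**2) = 9/(-3 + ((-1 - 10/3) + 7)**2) = 9/(-3 + (-13/3 + 7)**2) = 9/(-3 + (8/3)**2) = 9/(-3 + 64/9) = 9/(37/9) = 9*(9/37) = 81/37 ≈ 2.1892)
-455*302 + Q = -455*302 + 81/37 = -137410 + 81/37 = -5084089/37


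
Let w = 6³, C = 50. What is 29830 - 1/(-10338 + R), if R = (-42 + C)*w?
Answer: 256836301/8610 ≈ 29830.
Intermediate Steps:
w = 216
R = 1728 (R = (-42 + 50)*216 = 8*216 = 1728)
29830 - 1/(-10338 + R) = 29830 - 1/(-10338 + 1728) = 29830 - 1/(-8610) = 29830 - 1*(-1/8610) = 29830 + 1/8610 = 256836301/8610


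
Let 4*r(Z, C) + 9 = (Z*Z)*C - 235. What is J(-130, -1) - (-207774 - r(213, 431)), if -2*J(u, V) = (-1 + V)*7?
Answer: 20384919/4 ≈ 5.0962e+6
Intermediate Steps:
r(Z, C) = -61 + C*Z²/4 (r(Z, C) = -9/4 + ((Z*Z)*C - 235)/4 = -9/4 + (Z²*C - 235)/4 = -9/4 + (C*Z² - 235)/4 = -9/4 + (-235 + C*Z²)/4 = -9/4 + (-235/4 + C*Z²/4) = -61 + C*Z²/4)
J(u, V) = 7/2 - 7*V/2 (J(u, V) = -(-1 + V)*7/2 = -(-7 + 7*V)/2 = 7/2 - 7*V/2)
J(-130, -1) - (-207774 - r(213, 431)) = (7/2 - 7/2*(-1)) - (-207774 - (-61 + (¼)*431*213²)) = (7/2 + 7/2) - (-207774 - (-61 + (¼)*431*45369)) = 7 - (-207774 - (-61 + 19554039/4)) = 7 - (-207774 - 1*19553795/4) = 7 - (-207774 - 19553795/4) = 7 - 1*(-20384891/4) = 7 + 20384891/4 = 20384919/4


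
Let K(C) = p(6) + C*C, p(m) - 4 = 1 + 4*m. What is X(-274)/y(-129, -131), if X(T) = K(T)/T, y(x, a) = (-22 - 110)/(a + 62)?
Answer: -1727415/12056 ≈ -143.28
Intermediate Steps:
y(x, a) = -132/(62 + a)
p(m) = 5 + 4*m (p(m) = 4 + (1 + 4*m) = 5 + 4*m)
K(C) = 29 + C**2 (K(C) = (5 + 4*6) + C*C = (5 + 24) + C**2 = 29 + C**2)
X(T) = (29 + T**2)/T
X(-274)/y(-129, -131) = (-274 + 29/(-274))/((-132/(62 - 131))) = (-274 + 29*(-1/274))/((-132/(-69))) = (-274 - 29/274)/((-132*(-1/69))) = -75105/(274*44/23) = -75105/274*23/44 = -1727415/12056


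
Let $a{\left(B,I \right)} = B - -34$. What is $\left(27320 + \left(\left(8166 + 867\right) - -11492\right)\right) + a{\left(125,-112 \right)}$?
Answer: $48004$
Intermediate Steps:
$a{\left(B,I \right)} = 34 + B$ ($a{\left(B,I \right)} = B + 34 = 34 + B$)
$\left(27320 + \left(\left(8166 + 867\right) - -11492\right)\right) + a{\left(125,-112 \right)} = \left(27320 + \left(\left(8166 + 867\right) - -11492\right)\right) + \left(34 + 125\right) = \left(27320 + \left(9033 + 11492\right)\right) + 159 = \left(27320 + 20525\right) + 159 = 47845 + 159 = 48004$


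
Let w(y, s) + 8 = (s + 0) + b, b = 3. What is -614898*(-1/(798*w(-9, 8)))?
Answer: 34161/133 ≈ 256.85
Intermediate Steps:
w(y, s) = -5 + s (w(y, s) = -8 + ((s + 0) + 3) = -8 + (s + 3) = -8 + (3 + s) = -5 + s)
-614898*(-1/(798*w(-9, 8))) = -614898*(-1/(798*(-5 + 8))) = -614898/((-798*3)) = -614898/(-2394) = -614898*(-1/2394) = 34161/133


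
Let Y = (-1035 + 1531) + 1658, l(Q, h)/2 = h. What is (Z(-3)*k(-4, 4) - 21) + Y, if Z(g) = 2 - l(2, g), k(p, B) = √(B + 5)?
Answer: 2157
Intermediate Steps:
k(p, B) = √(5 + B)
l(Q, h) = 2*h
Z(g) = 2 - 2*g
Y = 2154 (Y = 496 + 1658 = 2154)
(Z(-3)*k(-4, 4) - 21) + Y = ((2 - 2*(-3))*√(5 + 4) - 21) + 2154 = ((2 + 6)*√9 - 21) + 2154 = (8*3 - 21) + 2154 = (24 - 21) + 2154 = 3 + 2154 = 2157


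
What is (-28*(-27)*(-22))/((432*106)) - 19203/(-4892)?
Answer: 230897/64819 ≈ 3.5622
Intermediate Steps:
(-28*(-27)*(-22))/((432*106)) - 19203/(-4892) = (756*(-22))/45792 - 19203*(-1/4892) = -16632*1/45792 + 19203/4892 = -77/212 + 19203/4892 = 230897/64819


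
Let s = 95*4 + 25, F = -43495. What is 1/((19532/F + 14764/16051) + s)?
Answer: 698138245/283074641273 ≈ 0.0024663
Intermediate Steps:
s = 405 (s = 380 + 25 = 405)
1/((19532/F + 14764/16051) + s) = 1/((19532/(-43495) + 14764/16051) + 405) = 1/((19532*(-1/43495) + 14764*(1/16051)) + 405) = 1/((-19532/43495 + 14764/16051) + 405) = 1/(328652048/698138245 + 405) = 1/(283074641273/698138245) = 698138245/283074641273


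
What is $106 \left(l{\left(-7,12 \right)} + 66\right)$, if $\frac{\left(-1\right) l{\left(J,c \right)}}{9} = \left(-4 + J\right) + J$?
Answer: $24168$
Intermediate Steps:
$l{\left(J,c \right)} = 36 - 18 J$ ($l{\left(J,c \right)} = - 9 \left(\left(-4 + J\right) + J\right) = - 9 \left(-4 + 2 J\right) = 36 - 18 J$)
$106 \left(l{\left(-7,12 \right)} + 66\right) = 106 \left(\left(36 - -126\right) + 66\right) = 106 \left(\left(36 + 126\right) + 66\right) = 106 \left(162 + 66\right) = 106 \cdot 228 = 24168$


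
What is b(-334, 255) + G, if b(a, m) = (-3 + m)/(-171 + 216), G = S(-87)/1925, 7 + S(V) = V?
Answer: 10686/1925 ≈ 5.5512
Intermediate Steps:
S(V) = -7 + V
G = -94/1925 (G = (-7 - 87)/1925 = -94*1/1925 = -94/1925 ≈ -0.048831)
b(a, m) = -1/15 + m/45 (b(a, m) = (-3 + m)/45 = (-3 + m)*(1/45) = -1/15 + m/45)
b(-334, 255) + G = (-1/15 + (1/45)*255) - 94/1925 = (-1/15 + 17/3) - 94/1925 = 28/5 - 94/1925 = 10686/1925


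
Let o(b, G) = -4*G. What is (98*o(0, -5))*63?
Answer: 123480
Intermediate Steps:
(98*o(0, -5))*63 = (98*(-4*(-5)))*63 = (98*20)*63 = 1960*63 = 123480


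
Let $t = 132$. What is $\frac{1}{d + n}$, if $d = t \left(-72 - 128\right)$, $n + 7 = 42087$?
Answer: $\frac{1}{15680} \approx 6.3775 \cdot 10^{-5}$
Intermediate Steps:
$n = 42080$ ($n = -7 + 42087 = 42080$)
$d = -26400$ ($d = 132 \left(-72 - 128\right) = 132 \left(-200\right) = -26400$)
$\frac{1}{d + n} = \frac{1}{-26400 + 42080} = \frac{1}{15680}$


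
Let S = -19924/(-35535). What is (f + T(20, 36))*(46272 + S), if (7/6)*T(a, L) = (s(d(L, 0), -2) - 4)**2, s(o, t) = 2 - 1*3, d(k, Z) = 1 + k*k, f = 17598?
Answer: 67600274293728/82915 ≈ 8.1530e+8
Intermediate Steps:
d(k, Z) = 1 + k**2
s(o, t) = -1 (s(o, t) = 2 - 3 = -1)
T(a, L) = 150/7 (T(a, L) = 6*(-1 - 4)**2/7 = (6/7)*(-5)**2 = (6/7)*25 = 150/7)
S = 19924/35535 (S = -19924*(-1/35535) = 19924/35535 ≈ 0.56069)
(f + T(20, 36))*(46272 + S) = (17598 + 150/7)*(46272 + 19924/35535) = (123336/7)*(1644295444/35535) = 67600274293728/82915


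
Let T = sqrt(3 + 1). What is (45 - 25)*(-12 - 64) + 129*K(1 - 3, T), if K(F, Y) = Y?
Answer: -1262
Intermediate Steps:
T = 2 (T = sqrt(4) = 2)
(45 - 25)*(-12 - 64) + 129*K(1 - 3, T) = (45 - 25)*(-12 - 64) + 129*2 = 20*(-76) + 258 = -1520 + 258 = -1262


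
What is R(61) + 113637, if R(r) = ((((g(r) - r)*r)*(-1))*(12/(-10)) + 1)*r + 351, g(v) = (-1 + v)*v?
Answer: 80921519/5 ≈ 1.6184e+7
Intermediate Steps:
g(v) = v*(-1 + v)
R(r) = 351 + r*(1 + 6*r*(-r + r*(-1 + r))/5) (R(r) = ((((r*(-1 + r) - r)*r)*(-1))*(12/(-10)) + 1)*r + 351 = ((((-r + r*(-1 + r))*r)*(-1))*(12*(-⅒)) + 1)*r + 351 = (((r*(-r + r*(-1 + r)))*(-1))*(-6/5) + 1)*r + 351 = (-r*(-r + r*(-1 + r))*(-6/5) + 1)*r + 351 = (6*r*(-r + r*(-1 + r))/5 + 1)*r + 351 = (1 + 6*r*(-r + r*(-1 + r))/5)*r + 351 = r*(1 + 6*r*(-r + r*(-1 + r))/5) + 351 = 351 + r*(1 + 6*r*(-r + r*(-1 + r))/5))
R(61) + 113637 = (351 + 61 - 12/5*61³ + (6/5)*61⁴) + 113637 = (351 + 61 - 12/5*226981 + (6/5)*13845841) + 113637 = (351 + 61 - 2723772/5 + 83075046/5) + 113637 = 80353334/5 + 113637 = 80921519/5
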